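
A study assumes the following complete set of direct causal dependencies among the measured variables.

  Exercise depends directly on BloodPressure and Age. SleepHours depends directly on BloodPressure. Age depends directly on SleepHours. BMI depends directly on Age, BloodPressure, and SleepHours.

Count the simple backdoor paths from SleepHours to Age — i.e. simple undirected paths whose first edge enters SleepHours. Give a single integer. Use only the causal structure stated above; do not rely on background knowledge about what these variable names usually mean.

A backdoor path from SleepHours to Age is any simple undirected path whose first edge points into SleepHours (i.e. leaves SleepHours via a parent).
Parents of SleepHours: {BloodPressure}.
Enumerating:
  P1: SleepHours <- BloodPressure -> BMI <- Age
  P2: SleepHours <- BloodPressure -> Exercise <- Age
That exhausts the simple backdoor paths. Count: 2.

2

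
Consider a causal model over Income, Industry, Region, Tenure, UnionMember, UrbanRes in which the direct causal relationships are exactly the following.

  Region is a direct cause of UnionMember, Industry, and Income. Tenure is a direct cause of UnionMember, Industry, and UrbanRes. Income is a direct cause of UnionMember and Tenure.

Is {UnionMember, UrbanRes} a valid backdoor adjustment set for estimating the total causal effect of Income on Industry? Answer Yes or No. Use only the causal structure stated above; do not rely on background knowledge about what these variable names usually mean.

Backdoor paths from Income to Industry (paths whose first edge points into Income):
  P1: Income <- Region -> UnionMember <- Tenure -> Industry
  P2: Income <- Region -> Industry
Condition 1 (no descendant of Income in the set): FAILS — UnionMember and UrbanRes are descendants of Income.
Condition 2 (every backdoor path blocked by {UnionMember, UrbanRes}):
  P1: open — collider(s) UnionMember are conditioned on (or have a conditioned descendant) and no non-collider on the path is in the set.
  P2: open — no interior node is in the conditioning set.
{UnionMember, UrbanRes} does not satisfy the backdoor criterion.

No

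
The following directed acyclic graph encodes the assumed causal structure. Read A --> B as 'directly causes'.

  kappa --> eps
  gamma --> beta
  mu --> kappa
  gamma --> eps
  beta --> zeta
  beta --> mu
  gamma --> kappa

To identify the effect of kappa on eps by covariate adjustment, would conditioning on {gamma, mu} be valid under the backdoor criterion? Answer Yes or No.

Backdoor paths from kappa to eps (paths whose first edge points into kappa):
  P1: kappa <- gamma -> eps
  P2: kappa <- mu <- beta <- gamma -> eps
Condition 1 (no descendant of kappa in the set): holds — descendants of kappa are {eps}; none are in {gamma, mu}.
Condition 2 (every backdoor path blocked by {gamma, mu}):
  P1: blocked at fork node gamma ∈ conditioning set.
  P2: blocked at chain node mu ∈ conditioning set.
{gamma, mu} satisfies the backdoor criterion.

Yes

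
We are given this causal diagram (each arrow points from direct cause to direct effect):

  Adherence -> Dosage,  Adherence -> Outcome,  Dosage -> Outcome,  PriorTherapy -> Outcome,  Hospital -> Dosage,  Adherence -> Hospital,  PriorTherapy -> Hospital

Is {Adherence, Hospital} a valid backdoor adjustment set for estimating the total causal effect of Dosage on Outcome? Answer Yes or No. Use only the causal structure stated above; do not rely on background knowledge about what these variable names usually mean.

Yes

Backdoor paths from Dosage to Outcome (paths whose first edge points into Dosage):
  P1: Dosage <- Adherence -> Hospital <- PriorTherapy -> Outcome
  P2: Dosage <- Adherence -> Outcome
  P3: Dosage <- Hospital <- PriorTherapy -> Outcome
  P4: Dosage <- Hospital <- Adherence -> Outcome
Condition 1 (no descendant of Dosage in the set): holds — descendants of Dosage are {Outcome}; none are in {Adherence, Hospital}.
Condition 2 (every backdoor path blocked by {Adherence, Hospital}):
  P1: blocked at fork node Adherence ∈ conditioning set.
  P2: blocked at fork node Adherence ∈ conditioning set.
  P3: blocked at chain node Hospital ∈ conditioning set.
  P4: blocked at chain node Hospital ∈ conditioning set.
{Adherence, Hospital} satisfies the backdoor criterion.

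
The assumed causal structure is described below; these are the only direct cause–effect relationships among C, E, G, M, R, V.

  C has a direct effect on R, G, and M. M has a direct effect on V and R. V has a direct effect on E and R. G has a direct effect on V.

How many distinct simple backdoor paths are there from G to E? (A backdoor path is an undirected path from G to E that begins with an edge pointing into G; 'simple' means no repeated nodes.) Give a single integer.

4

A backdoor path from G to E is any simple undirected path whose first edge points into G (i.e. leaves G via a parent).
Parents of G: {C}.
Enumerating:
  P1: G <- C -> M -> V -> E
  P2: G <- C -> M -> R <- V -> E
  P3: G <- C -> R <- M -> V -> E
  P4: G <- C -> R <- V -> E
That exhausts the simple backdoor paths. Count: 4.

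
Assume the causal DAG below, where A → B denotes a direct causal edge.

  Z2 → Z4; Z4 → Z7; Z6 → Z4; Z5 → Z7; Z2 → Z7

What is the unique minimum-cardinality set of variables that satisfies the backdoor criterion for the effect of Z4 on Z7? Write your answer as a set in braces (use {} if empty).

{Z2}

Variables eligible for adjustment (non-descendants of Z4, excluding Z4 and Z7): {Z2, Z5, Z6}.
Backdoor paths from Z4 to Z7:
  P1: Z4 <- Z2 -> Z7
The empty set is not sufficient: P1 (Z4 <- Z2 -> Z7) has no collider blocking it and no conditioned non-collider, so it is open.
Try {Z2}:
  P1: blocked at fork node Z2 ∈ conditioning set.
{Z2} contains no descendant of Z4 and blocks every backdoor path.
No other singleton works — e.g. {Z6} leaves P1 open — so {Z2} is the unique smallest valid adjustment set.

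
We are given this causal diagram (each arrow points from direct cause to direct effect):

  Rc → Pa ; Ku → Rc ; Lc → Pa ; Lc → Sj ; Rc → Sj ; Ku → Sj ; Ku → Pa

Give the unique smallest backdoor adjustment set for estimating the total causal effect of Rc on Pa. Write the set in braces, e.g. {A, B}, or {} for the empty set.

Variables eligible for adjustment (non-descendants of Rc, excluding Rc and Pa): {Ku, Lc}.
Backdoor paths from Rc to Pa:
  P1: Rc <- Ku -> Pa
  P2: Rc <- Ku -> Sj <- Lc -> Pa
The empty set is not sufficient: P1 (Rc <- Ku -> Pa) has no collider blocking it and no conditioned non-collider, so it is open.
Try {Ku}:
  P1: blocked at fork node Ku ∈ conditioning set.
  P2: blocked at fork node Ku ∈ conditioning set.
{Ku} contains no descendant of Rc and blocks every backdoor path.
No other singleton works — e.g. {Lc} leaves P1 open — so {Ku} is the unique smallest valid adjustment set.

{Ku}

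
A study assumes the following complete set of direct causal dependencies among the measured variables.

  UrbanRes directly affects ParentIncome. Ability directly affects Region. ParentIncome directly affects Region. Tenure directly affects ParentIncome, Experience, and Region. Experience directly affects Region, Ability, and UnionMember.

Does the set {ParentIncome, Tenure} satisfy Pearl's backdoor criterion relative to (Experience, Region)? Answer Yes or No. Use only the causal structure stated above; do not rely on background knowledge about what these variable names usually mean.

Yes

Backdoor paths from Experience to Region (paths whose first edge points into Experience):
  P1: Experience <- Tenure -> ParentIncome -> Region
  P2: Experience <- Tenure -> Region
Condition 1 (no descendant of Experience in the set): holds — descendants of Experience are {Ability, Region, UnionMember}; none are in {ParentIncome, Tenure}.
Condition 2 (every backdoor path blocked by {ParentIncome, Tenure}):
  P1: blocked at fork node Tenure ∈ conditioning set.
  P2: blocked at fork node Tenure ∈ conditioning set.
{ParentIncome, Tenure} satisfies the backdoor criterion.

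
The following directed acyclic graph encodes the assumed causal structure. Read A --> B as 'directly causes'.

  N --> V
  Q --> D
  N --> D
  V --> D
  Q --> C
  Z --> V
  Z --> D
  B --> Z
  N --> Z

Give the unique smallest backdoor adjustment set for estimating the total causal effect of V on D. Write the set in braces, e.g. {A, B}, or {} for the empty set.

Variables eligible for adjustment (non-descendants of V, excluding V and D): {B, C, N, Q, Z}.
Backdoor paths from V to D:
  P1: V <- N -> Z -> D
  P2: V <- N -> D
  P3: V <- Z <- N -> D
  P4: V <- Z -> D
The empty set is not sufficient: P1 (V <- N -> Z -> D) has no collider blocking it and no conditioned non-collider, so it is open.
Try {N, Z}:
  P1: blocked at fork node N ∈ conditioning set.
  P2: blocked at fork node N ∈ conditioning set.
  P3: blocked at chain node Z ∈ conditioning set.
  P4: blocked at fork node Z ∈ conditioning set.
{N, Z} contains no descendant of V and blocks every backdoor path.
Every element of {N, Z} is needed (dropping N leaves P2 open; dropping Z leaves P4 open), so no proper subset is valid.
Among all size-2 subsets of the eligible variables, only {N, Z} blocks every backdoor path, so it is the unique smallest valid adjustment set.

{N, Z}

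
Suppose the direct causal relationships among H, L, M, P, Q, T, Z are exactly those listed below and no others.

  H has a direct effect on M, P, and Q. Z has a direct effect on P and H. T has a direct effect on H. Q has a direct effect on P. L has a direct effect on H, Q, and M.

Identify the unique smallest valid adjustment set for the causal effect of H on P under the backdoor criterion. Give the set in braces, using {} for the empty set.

Variables eligible for adjustment (non-descendants of H, excluding H and P): {L, T, Z}.
Backdoor paths from H to P:
  P1: H <- L -> Q -> P
  P2: H <- Z -> P
The empty set is not sufficient: P1 (H <- L -> Q -> P) has no collider blocking it and no conditioned non-collider, so it is open.
Try {L, Z}:
  P1: blocked at fork node L ∈ conditioning set.
  P2: blocked at fork node Z ∈ conditioning set.
{L, Z} contains no descendant of H and blocks every backdoor path.
Every element of {L, Z} is needed (dropping L leaves P1 open; dropping Z leaves P2 open), so no proper subset is valid.
Among all size-2 subsets of the eligible variables, only {L, Z} blocks every backdoor path, so it is the unique smallest valid adjustment set.

{L, Z}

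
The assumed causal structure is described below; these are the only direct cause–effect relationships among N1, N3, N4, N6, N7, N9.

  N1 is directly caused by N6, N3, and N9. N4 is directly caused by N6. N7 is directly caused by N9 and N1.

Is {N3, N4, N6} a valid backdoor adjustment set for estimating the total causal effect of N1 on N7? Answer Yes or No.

Backdoor paths from N1 to N7 (paths whose first edge points into N1):
  P1: N1 <- N9 -> N7
Condition 1 (no descendant of N1 in the set): holds — descendants of N1 are {N7}; none are in {N3, N4, N6}.
Condition 2 (every backdoor path blocked by {N3, N4, N6}):
  P1: open — no interior node is in the conditioning set.
{N3, N4, N6} does not satisfy the backdoor criterion.

No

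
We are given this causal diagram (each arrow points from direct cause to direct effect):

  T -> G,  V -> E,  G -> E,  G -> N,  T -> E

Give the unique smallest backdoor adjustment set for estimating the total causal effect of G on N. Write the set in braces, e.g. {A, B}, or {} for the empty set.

{}

Variables eligible for adjustment (non-descendants of G, excluding G and N): {T, V}.
Backdoor paths from G to N:
  (none)
With no backdoor paths the empty set already satisfies the criterion, and it is trivially minimal.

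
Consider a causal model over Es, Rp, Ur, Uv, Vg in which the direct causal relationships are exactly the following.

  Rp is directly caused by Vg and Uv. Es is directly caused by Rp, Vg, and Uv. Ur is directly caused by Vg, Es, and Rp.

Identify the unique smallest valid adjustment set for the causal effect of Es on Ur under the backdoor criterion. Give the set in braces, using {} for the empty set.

{Rp, Vg}

Variables eligible for adjustment (non-descendants of Es, excluding Es and Ur): {Rp, Uv, Vg}.
Backdoor paths from Es to Ur:
  P1: Es <- Vg -> Rp -> Ur
  P2: Es <- Vg -> Ur
  P3: Es <- Uv -> Rp <- Vg -> Ur
  P4: Es <- Uv -> Rp -> Ur
  P5: Es <- Rp <- Vg -> Ur
  P6: Es <- Rp -> Ur
The empty set is not sufficient: P1 (Es <- Vg -> Rp -> Ur) has no collider blocking it and no conditioned non-collider, so it is open.
Try {Rp, Vg}:
  P1: blocked at fork node Vg ∈ conditioning set.
  P2: blocked at fork node Vg ∈ conditioning set.
  P3: blocked at fork node Vg ∈ conditioning set.
  P4: blocked at chain node Rp ∈ conditioning set.
  P5: blocked at chain node Rp ∈ conditioning set.
  P6: blocked at fork node Rp ∈ conditioning set.
{Rp, Vg} contains no descendant of Es and blocks every backdoor path.
Every element of {Rp, Vg} is needed (dropping Rp leaves P4 open; dropping Vg leaves P2 open), so no proper subset is valid.
Among all size-2 subsets of the eligible variables, only {Rp, Vg} blocks every backdoor path, so it is the unique smallest valid adjustment set.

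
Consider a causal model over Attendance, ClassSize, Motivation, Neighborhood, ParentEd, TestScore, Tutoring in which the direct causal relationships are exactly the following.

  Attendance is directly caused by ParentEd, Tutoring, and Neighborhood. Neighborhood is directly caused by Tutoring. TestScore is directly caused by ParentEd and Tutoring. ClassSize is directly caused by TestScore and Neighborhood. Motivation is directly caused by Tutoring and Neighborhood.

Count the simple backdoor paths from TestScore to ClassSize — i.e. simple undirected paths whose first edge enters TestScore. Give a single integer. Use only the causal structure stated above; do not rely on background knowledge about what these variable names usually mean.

A backdoor path from TestScore to ClassSize is any simple undirected path whose first edge points into TestScore (i.e. leaves TestScore via a parent).
Parents of TestScore: {ParentEd, Tutoring}.
Enumerating:
  P1: TestScore <- ParentEd -> Attendance <- Tutoring -> Neighborhood -> ClassSize
  P2: TestScore <- ParentEd -> Attendance <- Tutoring -> Motivation <- Neighborhood -> ClassSize
  P3: TestScore <- ParentEd -> Attendance <- Neighborhood -> ClassSize
  P4: TestScore <- Tutoring -> Neighborhood -> ClassSize
  P5: TestScore <- Tutoring -> Motivation <- Neighborhood -> ClassSize
  P6: TestScore <- Tutoring -> Attendance <- Neighborhood -> ClassSize
That exhausts the simple backdoor paths. Count: 6.

6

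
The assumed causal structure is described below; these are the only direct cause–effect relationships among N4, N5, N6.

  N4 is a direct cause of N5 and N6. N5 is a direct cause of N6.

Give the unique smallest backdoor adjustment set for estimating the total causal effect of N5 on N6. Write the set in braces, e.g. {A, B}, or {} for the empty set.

{N4}

Variables eligible for adjustment (non-descendants of N5, excluding N5 and N6): {N4}.
Backdoor paths from N5 to N6:
  P1: N5 <- N4 -> N6
The empty set is not sufficient: P1 (N5 <- N4 -> N6) has no collider blocking it and no conditioned non-collider, so it is open.
Try {N4}:
  P1: blocked at fork node N4 ∈ conditioning set.
{N4} contains no descendant of N5 and blocks every backdoor path.
{N4} is the unique smallest valid adjustment set.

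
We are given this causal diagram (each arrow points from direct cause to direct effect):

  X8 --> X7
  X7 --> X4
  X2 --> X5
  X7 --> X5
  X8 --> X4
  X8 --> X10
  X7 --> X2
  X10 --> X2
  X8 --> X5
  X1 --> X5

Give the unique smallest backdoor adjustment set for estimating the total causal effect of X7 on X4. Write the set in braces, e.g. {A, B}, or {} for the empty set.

Variables eligible for adjustment (non-descendants of X7, excluding X7 and X4): {X1, X10, X8}.
Backdoor paths from X7 to X4:
  P1: X7 <- X8 -> X4
The empty set is not sufficient: P1 (X7 <- X8 -> X4) has no collider blocking it and no conditioned non-collider, so it is open.
Try {X8}:
  P1: blocked at fork node X8 ∈ conditioning set.
{X8} contains no descendant of X7 and blocks every backdoor path.
No other singleton works — e.g. {X10} leaves P1 open — so {X8} is the unique smallest valid adjustment set.

{X8}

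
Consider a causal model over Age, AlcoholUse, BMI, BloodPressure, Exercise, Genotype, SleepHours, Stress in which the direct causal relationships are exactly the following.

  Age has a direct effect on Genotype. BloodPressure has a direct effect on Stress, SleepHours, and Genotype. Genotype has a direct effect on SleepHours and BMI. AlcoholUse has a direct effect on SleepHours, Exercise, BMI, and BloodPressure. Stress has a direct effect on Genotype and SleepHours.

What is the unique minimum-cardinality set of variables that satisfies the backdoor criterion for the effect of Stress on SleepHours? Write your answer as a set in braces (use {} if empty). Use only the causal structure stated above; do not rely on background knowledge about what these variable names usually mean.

Variables eligible for adjustment (non-descendants of Stress, excluding Stress and SleepHours): {Age, AlcoholUse, BloodPressure, Exercise}.
Backdoor paths from Stress to SleepHours:
  P1: Stress <- BloodPressure <- AlcoholUse -> SleepHours
  P2: Stress <- BloodPressure <- AlcoholUse -> BMI <- Genotype -> SleepHours
  P3: Stress <- BloodPressure -> Genotype -> SleepHours
  P4: Stress <- BloodPressure -> Genotype -> BMI <- AlcoholUse -> SleepHours
  P5: Stress <- BloodPressure -> SleepHours
The empty set is not sufficient: P1 (Stress <- BloodPressure <- AlcoholUse -> SleepHours) has no collider blocking it and no conditioned non-collider, so it is open.
Try {BloodPressure}:
  P1: blocked at chain node BloodPressure ∈ conditioning set.
  P2: blocked at chain node BloodPressure ∈ conditioning set.
  P3: blocked at fork node BloodPressure ∈ conditioning set.
  P4: blocked at fork node BloodPressure ∈ conditioning set.
  P5: blocked at fork node BloodPressure ∈ conditioning set.
{BloodPressure} contains no descendant of Stress and blocks every backdoor path.
No other singleton works — e.g. {AlcoholUse} leaves P3 open — so {BloodPressure} is the unique smallest valid adjustment set.

{BloodPressure}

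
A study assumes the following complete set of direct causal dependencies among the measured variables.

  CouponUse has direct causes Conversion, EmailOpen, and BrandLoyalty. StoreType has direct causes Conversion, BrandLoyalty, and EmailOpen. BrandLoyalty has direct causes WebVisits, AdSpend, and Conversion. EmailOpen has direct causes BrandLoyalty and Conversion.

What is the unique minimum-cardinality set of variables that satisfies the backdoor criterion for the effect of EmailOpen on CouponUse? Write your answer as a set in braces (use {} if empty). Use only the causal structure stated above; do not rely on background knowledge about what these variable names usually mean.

{BrandLoyalty, Conversion}

Variables eligible for adjustment (non-descendants of EmailOpen, excluding EmailOpen and CouponUse): {AdSpend, BrandLoyalty, Conversion, WebVisits}.
Backdoor paths from EmailOpen to CouponUse:
  P1: EmailOpen <- Conversion -> BrandLoyalty -> CouponUse
  P2: EmailOpen <- Conversion -> StoreType <- BrandLoyalty -> CouponUse
  P3: EmailOpen <- Conversion -> CouponUse
  P4: EmailOpen <- BrandLoyalty <- Conversion -> CouponUse
  P5: EmailOpen <- BrandLoyalty -> StoreType <- Conversion -> CouponUse
  P6: EmailOpen <- BrandLoyalty -> CouponUse
The empty set is not sufficient: P1 (EmailOpen <- Conversion -> BrandLoyalty -> CouponUse) has no collider blocking it and no conditioned non-collider, so it is open.
Try {BrandLoyalty, Conversion}:
  P1: blocked at fork node Conversion ∈ conditioning set.
  P2: blocked at fork node Conversion ∈ conditioning set.
  P3: blocked at fork node Conversion ∈ conditioning set.
  P4: blocked at chain node BrandLoyalty ∈ conditioning set.
  P5: blocked at fork node BrandLoyalty ∈ conditioning set.
  P6: blocked at fork node BrandLoyalty ∈ conditioning set.
{BrandLoyalty, Conversion} contains no descendant of EmailOpen and blocks every backdoor path.
Every element of {BrandLoyalty, Conversion} is needed (dropping BrandLoyalty leaves P6 open; dropping Conversion leaves P3 open), so no proper subset is valid.
Among all size-2 subsets of the eligible variables, only {BrandLoyalty, Conversion} blocks every backdoor path, so it is the unique smallest valid adjustment set.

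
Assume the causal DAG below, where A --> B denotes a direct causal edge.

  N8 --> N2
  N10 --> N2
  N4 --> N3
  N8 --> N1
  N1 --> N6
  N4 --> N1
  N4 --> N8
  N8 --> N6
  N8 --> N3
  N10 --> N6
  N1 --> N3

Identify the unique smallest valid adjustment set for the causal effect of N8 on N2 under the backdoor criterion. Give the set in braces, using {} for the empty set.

Variables eligible for adjustment (non-descendants of N8, excluding N8 and N2): {N10, N4}.
Backdoor paths from N8 to N2:
  P1: N8 <- N4 -> N1 -> N6 <- N10 -> N2
  P2: N8 <- N4 -> N3 <- N1 -> N6 <- N10 -> N2
Each backdoor path contains an unconditioned collider, so every path is already blocked with the empty conditioning set:
  P1: blocked at collider N6 (neither it nor any descendant is in the conditioning set).
  P2: blocked at collider N3 (neither it nor any descendant is in the conditioning set).
The empty set is therefore the unique smallest valid set.

{}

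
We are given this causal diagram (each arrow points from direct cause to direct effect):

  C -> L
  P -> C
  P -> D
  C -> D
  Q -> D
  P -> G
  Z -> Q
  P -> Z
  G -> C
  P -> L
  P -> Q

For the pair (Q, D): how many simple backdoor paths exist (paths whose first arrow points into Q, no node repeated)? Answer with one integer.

A backdoor path from Q to D is any simple undirected path whose first edge points into Q (i.e. leaves Q via a parent).
Parents of Q: {P, Z}.
Enumerating:
  P1: Q <- P -> G -> C -> D
  P2: Q <- P -> C -> D
  P3: Q <- P -> D
  P4: Q <- P -> L <- C -> D
  P5: Q <- Z <- P -> G -> C -> D
  P6: Q <- Z <- P -> C -> D
  P7: Q <- Z <- P -> D
  P8: Q <- Z <- P -> L <- C -> D
That exhausts the simple backdoor paths. Count: 8.

8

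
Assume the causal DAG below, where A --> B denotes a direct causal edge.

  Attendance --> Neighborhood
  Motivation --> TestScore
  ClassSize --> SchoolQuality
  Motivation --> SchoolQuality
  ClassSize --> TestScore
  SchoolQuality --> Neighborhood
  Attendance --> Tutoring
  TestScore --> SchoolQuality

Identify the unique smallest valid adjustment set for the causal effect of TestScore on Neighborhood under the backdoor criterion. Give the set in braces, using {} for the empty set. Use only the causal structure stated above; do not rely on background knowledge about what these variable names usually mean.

Variables eligible for adjustment (non-descendants of TestScore, excluding TestScore and Neighborhood): {Attendance, ClassSize, Motivation, Tutoring}.
Backdoor paths from TestScore to Neighborhood:
  P1: TestScore <- ClassSize -> SchoolQuality -> Neighborhood
  P2: TestScore <- Motivation -> SchoolQuality -> Neighborhood
The empty set is not sufficient: P1 (TestScore <- ClassSize -> SchoolQuality -> Neighborhood) has no collider blocking it and no conditioned non-collider, so it is open.
Try {ClassSize, Motivation}:
  P1: blocked at fork node ClassSize ∈ conditioning set.
  P2: blocked at fork node Motivation ∈ conditioning set.
{ClassSize, Motivation} contains no descendant of TestScore and blocks every backdoor path.
Every element of {ClassSize, Motivation} is needed (dropping ClassSize leaves P1 open; dropping Motivation leaves P2 open), so no proper subset is valid.
Among all size-2 subsets of the eligible variables, only {ClassSize, Motivation} blocks every backdoor path, so it is the unique smallest valid adjustment set.

{ClassSize, Motivation}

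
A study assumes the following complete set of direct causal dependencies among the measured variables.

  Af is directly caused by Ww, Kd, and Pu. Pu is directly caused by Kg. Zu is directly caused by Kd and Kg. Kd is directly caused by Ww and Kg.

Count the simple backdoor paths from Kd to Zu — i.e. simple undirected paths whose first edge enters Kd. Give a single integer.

A backdoor path from Kd to Zu is any simple undirected path whose first edge points into Kd (i.e. leaves Kd via a parent).
Parents of Kd: {Kg, Ww}.
Enumerating:
  P1: Kd <- Ww -> Af <- Pu <- Kg -> Zu
  P2: Kd <- Kg -> Zu
That exhausts the simple backdoor paths. Count: 2.

2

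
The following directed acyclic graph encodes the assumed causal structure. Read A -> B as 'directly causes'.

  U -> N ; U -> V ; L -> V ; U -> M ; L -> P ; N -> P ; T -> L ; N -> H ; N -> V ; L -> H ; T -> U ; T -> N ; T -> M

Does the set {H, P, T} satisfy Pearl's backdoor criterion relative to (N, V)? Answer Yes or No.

Backdoor paths from N to V (paths whose first edge points into N):
  P1: N <- T -> U -> V
  P2: N <- T -> L -> V
  P3: N <- T -> M <- U -> V
  P4: N <- U <- T -> L -> V
  P5: N <- U -> V
  P6: N <- U -> M <- T -> L -> V
Condition 1 (no descendant of N in the set): FAILS — H and P are descendants of N.
Condition 2 (every backdoor path blocked by {H, P, T}):
  P1: blocked at fork node T ∈ conditioning set.
  P2: blocked at fork node T ∈ conditioning set.
  P3: blocked at fork node T ∈ conditioning set.
  P4: blocked at fork node T ∈ conditioning set.
  P5: open — no interior node is in the conditioning set.
  P6: blocked at collider M (neither it nor any descendant is in the conditioning set).
{H, P, T} does not satisfy the backdoor criterion.

No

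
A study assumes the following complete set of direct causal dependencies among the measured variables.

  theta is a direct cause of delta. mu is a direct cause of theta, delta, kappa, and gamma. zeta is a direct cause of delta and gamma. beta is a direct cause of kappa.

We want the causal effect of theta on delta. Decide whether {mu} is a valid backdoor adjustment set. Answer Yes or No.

Yes

Backdoor paths from theta to delta (paths whose first edge points into theta):
  P1: theta <- mu -> delta
  P2: theta <- mu -> gamma <- zeta -> delta
Condition 1 (no descendant of theta in the set): holds — descendants of theta are {delta}; none are in {mu}.
Condition 2 (every backdoor path blocked by {mu}):
  P1: blocked at fork node mu ∈ conditioning set.
  P2: blocked at fork node mu ∈ conditioning set.
{mu} satisfies the backdoor criterion.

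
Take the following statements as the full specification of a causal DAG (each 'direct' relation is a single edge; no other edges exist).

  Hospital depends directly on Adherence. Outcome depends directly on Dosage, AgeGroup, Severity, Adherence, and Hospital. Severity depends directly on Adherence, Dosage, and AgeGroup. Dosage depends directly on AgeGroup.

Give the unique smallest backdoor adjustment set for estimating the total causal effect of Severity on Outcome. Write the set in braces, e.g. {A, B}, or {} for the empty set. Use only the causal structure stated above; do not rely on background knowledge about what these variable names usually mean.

{Adherence, AgeGroup, Dosage}

Variables eligible for adjustment (non-descendants of Severity, excluding Severity and Outcome): {Adherence, AgeGroup, Dosage, Hospital}.
Backdoor paths from Severity to Outcome:
  P1: Severity <- Adherence -> Hospital -> Outcome
  P2: Severity <- Adherence -> Outcome
  P3: Severity <- AgeGroup -> Dosage -> Outcome
  P4: Severity <- AgeGroup -> Outcome
  P5: Severity <- Dosage <- AgeGroup -> Outcome
  P6: Severity <- Dosage -> Outcome
The empty set is not sufficient: P1 (Severity <- Adherence -> Hospital -> Outcome) has no collider blocking it and no conditioned non-collider, so it is open.
Try {Adherence, AgeGroup, Dosage}:
  P1: blocked at fork node Adherence ∈ conditioning set.
  P2: blocked at fork node Adherence ∈ conditioning set.
  P3: blocked at fork node AgeGroup ∈ conditioning set.
  P4: blocked at fork node AgeGroup ∈ conditioning set.
  P5: blocked at chain node Dosage ∈ conditioning set.
  P6: blocked at fork node Dosage ∈ conditioning set.
{Adherence, AgeGroup, Dosage} contains no descendant of Severity and blocks every backdoor path.
Every element of {Adherence, AgeGroup, Dosage} is needed (dropping Adherence leaves P1 open; dropping AgeGroup leaves P4 open; dropping Dosage leaves P6 open), so no proper subset is valid.
Among all size-3 subsets of the eligible variables, only {Adherence, AgeGroup, Dosage} blocks every backdoor path, so it is the unique smallest valid adjustment set.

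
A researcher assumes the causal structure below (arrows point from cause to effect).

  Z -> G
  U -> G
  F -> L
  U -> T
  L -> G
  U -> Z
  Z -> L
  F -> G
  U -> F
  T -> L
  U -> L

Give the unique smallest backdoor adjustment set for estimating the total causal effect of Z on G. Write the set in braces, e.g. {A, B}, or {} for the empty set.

{U}

Variables eligible for adjustment (non-descendants of Z, excluding Z and G): {F, T, U}.
Backdoor paths from Z to G:
  P1: Z <- U -> T -> L <- F -> G
  P2: Z <- U -> T -> L -> G
  P3: Z <- U -> F -> L -> G
  P4: Z <- U -> F -> G
  P5: Z <- U -> L <- F -> G
  P6: Z <- U -> L -> G
  P7: Z <- U -> G
The empty set is not sufficient: P2 (Z <- U -> T -> L -> G) has no collider blocking it and no conditioned non-collider, so it is open.
Try {U}:
  P1: blocked at fork node U ∈ conditioning set.
  P2: blocked at fork node U ∈ conditioning set.
  P3: blocked at fork node U ∈ conditioning set.
  P4: blocked at fork node U ∈ conditioning set.
  P5: blocked at fork node U ∈ conditioning set.
  P6: blocked at fork node U ∈ conditioning set.
  P7: blocked at fork node U ∈ conditioning set.
{U} contains no descendant of Z and blocks every backdoor path.
No other singleton works — e.g. {T} leaves P3 open — so {U} is the unique smallest valid adjustment set.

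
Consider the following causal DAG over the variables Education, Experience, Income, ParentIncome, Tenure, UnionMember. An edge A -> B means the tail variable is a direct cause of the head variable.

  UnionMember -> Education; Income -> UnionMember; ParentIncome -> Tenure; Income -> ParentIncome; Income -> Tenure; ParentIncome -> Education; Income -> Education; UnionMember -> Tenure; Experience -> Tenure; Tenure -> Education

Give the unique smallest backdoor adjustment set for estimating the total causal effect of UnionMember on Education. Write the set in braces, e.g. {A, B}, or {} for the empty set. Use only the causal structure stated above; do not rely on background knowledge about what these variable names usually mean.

{Income}

Variables eligible for adjustment (non-descendants of UnionMember, excluding UnionMember and Education): {Experience, Income, ParentIncome}.
Backdoor paths from UnionMember to Education:
  P1: UnionMember <- Income -> ParentIncome -> Tenure -> Education
  P2: UnionMember <- Income -> ParentIncome -> Education
  P3: UnionMember <- Income -> Tenure <- ParentIncome -> Education
  P4: UnionMember <- Income -> Tenure -> Education
  P5: UnionMember <- Income -> Education
The empty set is not sufficient: P1 (UnionMember <- Income -> ParentIncome -> Tenure -> Education) has no collider blocking it and no conditioned non-collider, so it is open.
Try {Income}:
  P1: blocked at fork node Income ∈ conditioning set.
  P2: blocked at fork node Income ∈ conditioning set.
  P3: blocked at fork node Income ∈ conditioning set.
  P4: blocked at fork node Income ∈ conditioning set.
  P5: blocked at fork node Income ∈ conditioning set.
{Income} contains no descendant of UnionMember and blocks every backdoor path.
No other singleton works — e.g. {Experience} leaves P1 open — so {Income} is the unique smallest valid adjustment set.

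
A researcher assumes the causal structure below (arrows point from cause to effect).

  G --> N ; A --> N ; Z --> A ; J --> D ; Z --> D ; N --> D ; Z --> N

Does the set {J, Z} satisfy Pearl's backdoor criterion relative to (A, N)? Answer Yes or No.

Backdoor paths from A to N (paths whose first edge points into A):
  P1: A <- Z -> N
  P2: A <- Z -> D <- N
Condition 1 (no descendant of A in the set): holds — descendants of A are {D, N}; none are in {J, Z}.
Condition 2 (every backdoor path blocked by {J, Z}):
  P1: blocked at fork node Z ∈ conditioning set.
  P2: blocked at fork node Z ∈ conditioning set.
{J, Z} satisfies the backdoor criterion.

Yes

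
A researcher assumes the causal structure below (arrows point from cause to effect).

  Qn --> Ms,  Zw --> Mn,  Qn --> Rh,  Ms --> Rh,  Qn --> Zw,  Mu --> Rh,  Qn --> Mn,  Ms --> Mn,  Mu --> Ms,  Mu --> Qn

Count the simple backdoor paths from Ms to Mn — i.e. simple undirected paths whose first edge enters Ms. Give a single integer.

A backdoor path from Ms to Mn is any simple undirected path whose first edge points into Ms (i.e. leaves Ms via a parent).
Parents of Ms: {Mu, Qn}.
Enumerating:
  P1: Ms <- Mu -> Qn -> Zw -> Mn
  P2: Ms <- Mu -> Qn -> Mn
  P3: Ms <- Mu -> Rh <- Qn -> Zw -> Mn
  P4: Ms <- Mu -> Rh <- Qn -> Mn
  P5: Ms <- Qn -> Zw -> Mn
  P6: Ms <- Qn -> Mn
That exhausts the simple backdoor paths. Count: 6.

6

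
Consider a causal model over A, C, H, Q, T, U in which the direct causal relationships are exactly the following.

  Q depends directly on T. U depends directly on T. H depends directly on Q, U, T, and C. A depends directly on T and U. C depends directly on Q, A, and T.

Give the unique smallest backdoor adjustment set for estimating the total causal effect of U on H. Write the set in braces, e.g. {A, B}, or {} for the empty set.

Variables eligible for adjustment (non-descendants of U, excluding U and H): {Q, T}.
Backdoor paths from U to H:
  P1: U <- T -> Q -> C -> H
  P2: U <- T -> Q -> H
  P3: U <- T -> A -> C <- Q -> H
  P4: U <- T -> A -> C -> H
  P5: U <- T -> C <- Q -> H
  P6: U <- T -> C -> H
  P7: U <- T -> H
The empty set is not sufficient: P1 (U <- T -> Q -> C -> H) has no collider blocking it and no conditioned non-collider, so it is open.
Try {T}:
  P1: blocked at fork node T ∈ conditioning set.
  P2: blocked at fork node T ∈ conditioning set.
  P3: blocked at fork node T ∈ conditioning set.
  P4: blocked at fork node T ∈ conditioning set.
  P5: blocked at fork node T ∈ conditioning set.
  P6: blocked at fork node T ∈ conditioning set.
  P7: blocked at fork node T ∈ conditioning set.
{T} contains no descendant of U and blocks every backdoor path.
No other singleton works — e.g. {Q} leaves P4 open — so {T} is the unique smallest valid adjustment set.

{T}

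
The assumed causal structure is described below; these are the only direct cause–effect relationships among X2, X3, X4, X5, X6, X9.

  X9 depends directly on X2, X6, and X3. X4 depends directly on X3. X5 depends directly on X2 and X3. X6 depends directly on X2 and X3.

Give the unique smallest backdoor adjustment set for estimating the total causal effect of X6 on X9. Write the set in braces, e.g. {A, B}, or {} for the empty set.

{X2, X3}

Variables eligible for adjustment (non-descendants of X6, excluding X6 and X9): {X2, X3, X4, X5}.
Backdoor paths from X6 to X9:
  P1: X6 <- X2 -> X9
  P2: X6 <- X2 -> X5 <- X3 -> X9
  P3: X6 <- X3 -> X9
  P4: X6 <- X3 -> X5 <- X2 -> X9
The empty set is not sufficient: P1 (X6 <- X2 -> X9) has no collider blocking it and no conditioned non-collider, so it is open.
Try {X2, X3}:
  P1: blocked at fork node X2 ∈ conditioning set.
  P2: blocked at fork node X2 ∈ conditioning set.
  P3: blocked at fork node X3 ∈ conditioning set.
  P4: blocked at fork node X3 ∈ conditioning set.
{X2, X3} contains no descendant of X6 and blocks every backdoor path.
Every element of {X2, X3} is needed (dropping X2 leaves P1 open; dropping X3 leaves P3 open), so no proper subset is valid.
Among all size-2 subsets of the eligible variables, only {X2, X3} blocks every backdoor path, so it is the unique smallest valid adjustment set.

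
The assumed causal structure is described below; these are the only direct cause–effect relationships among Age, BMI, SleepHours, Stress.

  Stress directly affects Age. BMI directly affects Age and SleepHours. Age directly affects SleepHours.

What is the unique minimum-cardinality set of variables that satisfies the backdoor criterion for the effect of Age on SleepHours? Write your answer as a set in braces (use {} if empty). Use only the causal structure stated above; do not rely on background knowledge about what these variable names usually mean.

Variables eligible for adjustment (non-descendants of Age, excluding Age and SleepHours): {BMI, Stress}.
Backdoor paths from Age to SleepHours:
  P1: Age <- BMI -> SleepHours
The empty set is not sufficient: P1 (Age <- BMI -> SleepHours) has no collider blocking it and no conditioned non-collider, so it is open.
Try {BMI}:
  P1: blocked at fork node BMI ∈ conditioning set.
{BMI} contains no descendant of Age and blocks every backdoor path.
No other singleton works — e.g. {Stress} leaves P1 open — so {BMI} is the unique smallest valid adjustment set.

{BMI}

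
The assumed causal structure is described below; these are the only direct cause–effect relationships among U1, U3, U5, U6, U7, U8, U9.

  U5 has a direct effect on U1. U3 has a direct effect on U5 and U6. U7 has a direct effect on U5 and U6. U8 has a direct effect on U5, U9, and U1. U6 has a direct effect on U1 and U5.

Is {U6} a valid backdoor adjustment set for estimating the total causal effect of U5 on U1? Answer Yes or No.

No

Backdoor paths from U5 to U1 (paths whose first edge points into U5):
  P1: U5 <- U7 -> U6 -> U1
  P2: U5 <- U8 -> U1
  P3: U5 <- U3 -> U6 -> U1
  P4: U5 <- U6 -> U1
Condition 1 (no descendant of U5 in the set): holds — descendants of U5 are {U1}; none are in {U6}.
Condition 2 (every backdoor path blocked by {U6}):
  P1: blocked at chain node U6 ∈ conditioning set.
  P2: open — no interior node is in the conditioning set.
  P3: blocked at chain node U6 ∈ conditioning set.
  P4: blocked at fork node U6 ∈ conditioning set.
{U6} does not satisfy the backdoor criterion.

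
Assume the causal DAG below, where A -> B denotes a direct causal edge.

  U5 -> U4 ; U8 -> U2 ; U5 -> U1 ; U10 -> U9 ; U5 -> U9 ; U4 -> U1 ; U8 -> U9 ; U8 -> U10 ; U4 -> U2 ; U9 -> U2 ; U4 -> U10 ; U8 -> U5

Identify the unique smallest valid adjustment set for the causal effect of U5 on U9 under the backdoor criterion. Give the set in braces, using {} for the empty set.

Variables eligible for adjustment (non-descendants of U5, excluding U5 and U9): {U8}.
Backdoor paths from U5 to U9:
  P1: U5 <- U8 -> U10 <- U4 -> U2 <- U9
  P2: U5 <- U8 -> U10 -> U9
  P3: U5 <- U8 -> U9
  P4: U5 <- U8 -> U2 <- U4 -> U10 -> U9
  P5: U5 <- U8 -> U2 <- U9
The empty set is not sufficient: P2 (U5 <- U8 -> U10 -> U9) has no collider blocking it and no conditioned non-collider, so it is open.
Try {U8}:
  P1: blocked at fork node U8 ∈ conditioning set.
  P2: blocked at fork node U8 ∈ conditioning set.
  P3: blocked at fork node U8 ∈ conditioning set.
  P4: blocked at fork node U8 ∈ conditioning set.
  P5: blocked at fork node U8 ∈ conditioning set.
{U8} contains no descendant of U5 and blocks every backdoor path.
{U8} is the unique smallest valid adjustment set.

{U8}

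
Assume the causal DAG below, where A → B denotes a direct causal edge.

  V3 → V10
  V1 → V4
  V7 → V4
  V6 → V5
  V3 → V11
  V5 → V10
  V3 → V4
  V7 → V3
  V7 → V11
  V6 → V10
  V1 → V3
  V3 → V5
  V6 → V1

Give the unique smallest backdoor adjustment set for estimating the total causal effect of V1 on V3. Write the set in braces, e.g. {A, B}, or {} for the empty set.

Variables eligible for adjustment (non-descendants of V1, excluding V1 and V3): {V6, V7}.
Backdoor paths from V1 to V3:
  P1: V1 <- V6 -> V5 <- V3
  P2: V1 <- V6 -> V5 -> V10 <- V3
  P3: V1 <- V6 -> V10 <- V3
  P4: V1 <- V6 -> V10 <- V5 <- V3
Each backdoor path contains an unconditioned collider, so every path is already blocked with the empty conditioning set:
  P1: blocked at collider V5 (neither it nor any descendant is in the conditioning set).
  P2: blocked at collider V10 (neither it nor any descendant is in the conditioning set).
  P3: blocked at collider V10 (neither it nor any descendant is in the conditioning set).
  P4: blocked at collider V10 (neither it nor any descendant is in the conditioning set).
The empty set is therefore the unique smallest valid set.

{}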